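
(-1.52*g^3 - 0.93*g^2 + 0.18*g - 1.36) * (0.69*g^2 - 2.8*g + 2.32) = -1.0488*g^5 + 3.6143*g^4 - 0.7982*g^3 - 3.6*g^2 + 4.2256*g - 3.1552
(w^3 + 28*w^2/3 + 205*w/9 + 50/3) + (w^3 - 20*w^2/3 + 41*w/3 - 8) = 2*w^3 + 8*w^2/3 + 328*w/9 + 26/3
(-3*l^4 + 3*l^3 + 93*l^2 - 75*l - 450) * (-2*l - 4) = 6*l^5 + 6*l^4 - 198*l^3 - 222*l^2 + 1200*l + 1800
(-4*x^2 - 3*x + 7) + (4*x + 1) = -4*x^2 + x + 8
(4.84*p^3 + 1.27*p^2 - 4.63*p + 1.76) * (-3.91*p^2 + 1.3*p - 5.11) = -18.9244*p^5 + 1.3263*p^4 - 4.9781*p^3 - 19.3903*p^2 + 25.9473*p - 8.9936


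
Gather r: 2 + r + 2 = r + 4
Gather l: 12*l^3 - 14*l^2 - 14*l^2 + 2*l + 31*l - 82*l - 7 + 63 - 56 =12*l^3 - 28*l^2 - 49*l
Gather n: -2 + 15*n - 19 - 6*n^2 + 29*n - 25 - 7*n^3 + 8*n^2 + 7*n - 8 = -7*n^3 + 2*n^2 + 51*n - 54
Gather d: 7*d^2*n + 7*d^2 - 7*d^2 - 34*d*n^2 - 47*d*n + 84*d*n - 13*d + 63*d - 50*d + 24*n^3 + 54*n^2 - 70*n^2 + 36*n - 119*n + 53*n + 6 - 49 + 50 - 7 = 7*d^2*n + d*(-34*n^2 + 37*n) + 24*n^3 - 16*n^2 - 30*n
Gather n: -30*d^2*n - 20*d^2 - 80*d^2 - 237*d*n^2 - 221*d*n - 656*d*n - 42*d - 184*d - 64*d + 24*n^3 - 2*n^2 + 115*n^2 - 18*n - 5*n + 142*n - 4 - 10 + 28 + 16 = -100*d^2 - 290*d + 24*n^3 + n^2*(113 - 237*d) + n*(-30*d^2 - 877*d + 119) + 30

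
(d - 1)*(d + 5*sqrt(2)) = d^2 - d + 5*sqrt(2)*d - 5*sqrt(2)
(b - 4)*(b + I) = b^2 - 4*b + I*b - 4*I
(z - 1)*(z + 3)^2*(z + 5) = z^4 + 10*z^3 + 28*z^2 + 6*z - 45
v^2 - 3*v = v*(v - 3)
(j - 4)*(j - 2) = j^2 - 6*j + 8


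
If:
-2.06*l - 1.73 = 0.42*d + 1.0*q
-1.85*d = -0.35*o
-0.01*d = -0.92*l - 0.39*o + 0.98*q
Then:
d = 0.765403619478509*q + 0.41452851529944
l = -0.641490058340279*q - 0.924321347779498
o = 4.04570484581498*q + 2.19107929515418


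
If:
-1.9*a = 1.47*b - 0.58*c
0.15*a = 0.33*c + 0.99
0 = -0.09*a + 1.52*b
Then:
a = -1.01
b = -0.06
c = -3.46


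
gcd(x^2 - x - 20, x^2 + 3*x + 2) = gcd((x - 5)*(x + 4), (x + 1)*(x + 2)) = 1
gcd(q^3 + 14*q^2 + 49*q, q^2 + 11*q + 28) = q + 7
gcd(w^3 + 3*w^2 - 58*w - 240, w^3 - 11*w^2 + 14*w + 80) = w - 8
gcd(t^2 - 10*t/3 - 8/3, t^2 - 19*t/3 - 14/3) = t + 2/3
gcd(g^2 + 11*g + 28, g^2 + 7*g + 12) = g + 4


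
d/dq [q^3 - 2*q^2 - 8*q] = 3*q^2 - 4*q - 8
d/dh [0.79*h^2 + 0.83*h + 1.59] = 1.58*h + 0.83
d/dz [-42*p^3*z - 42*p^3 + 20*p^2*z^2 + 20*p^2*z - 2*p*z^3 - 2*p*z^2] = 2*p*(-21*p^2 + 20*p*z + 10*p - 3*z^2 - 2*z)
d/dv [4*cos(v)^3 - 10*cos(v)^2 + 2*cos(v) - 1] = 2*(-6*cos(v)^2 + 10*cos(v) - 1)*sin(v)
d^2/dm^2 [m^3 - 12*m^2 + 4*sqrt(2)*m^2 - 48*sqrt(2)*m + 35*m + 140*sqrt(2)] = 6*m - 24 + 8*sqrt(2)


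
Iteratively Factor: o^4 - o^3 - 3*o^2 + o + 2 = (o + 1)*(o^3 - 2*o^2 - o + 2) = (o - 1)*(o + 1)*(o^2 - o - 2) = (o - 2)*(o - 1)*(o + 1)*(o + 1)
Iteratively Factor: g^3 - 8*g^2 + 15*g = (g)*(g^2 - 8*g + 15) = g*(g - 5)*(g - 3)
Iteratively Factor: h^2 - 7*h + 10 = (h - 5)*(h - 2)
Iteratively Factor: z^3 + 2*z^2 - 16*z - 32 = (z + 2)*(z^2 - 16) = (z - 4)*(z + 2)*(z + 4)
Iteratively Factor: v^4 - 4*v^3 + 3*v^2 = (v - 3)*(v^3 - v^2) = v*(v - 3)*(v^2 - v) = v*(v - 3)*(v - 1)*(v)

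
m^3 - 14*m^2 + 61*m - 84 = (m - 7)*(m - 4)*(m - 3)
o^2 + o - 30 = (o - 5)*(o + 6)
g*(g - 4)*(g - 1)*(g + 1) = g^4 - 4*g^3 - g^2 + 4*g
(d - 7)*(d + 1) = d^2 - 6*d - 7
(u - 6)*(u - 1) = u^2 - 7*u + 6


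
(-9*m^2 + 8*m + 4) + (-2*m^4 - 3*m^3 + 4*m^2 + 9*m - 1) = -2*m^4 - 3*m^3 - 5*m^2 + 17*m + 3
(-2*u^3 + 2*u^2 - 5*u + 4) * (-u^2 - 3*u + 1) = 2*u^5 + 4*u^4 - 3*u^3 + 13*u^2 - 17*u + 4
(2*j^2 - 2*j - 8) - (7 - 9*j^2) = 11*j^2 - 2*j - 15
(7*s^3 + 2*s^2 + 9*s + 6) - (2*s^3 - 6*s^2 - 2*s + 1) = 5*s^3 + 8*s^2 + 11*s + 5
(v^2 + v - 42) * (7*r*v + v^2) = 7*r*v^3 + 7*r*v^2 - 294*r*v + v^4 + v^3 - 42*v^2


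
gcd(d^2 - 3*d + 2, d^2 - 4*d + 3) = d - 1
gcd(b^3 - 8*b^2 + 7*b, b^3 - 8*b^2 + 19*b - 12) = b - 1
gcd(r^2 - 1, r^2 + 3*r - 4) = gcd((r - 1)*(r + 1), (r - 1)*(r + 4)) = r - 1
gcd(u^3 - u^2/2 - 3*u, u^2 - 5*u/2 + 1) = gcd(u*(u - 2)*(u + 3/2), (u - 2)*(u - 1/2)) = u - 2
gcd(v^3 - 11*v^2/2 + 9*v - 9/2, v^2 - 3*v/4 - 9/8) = v - 3/2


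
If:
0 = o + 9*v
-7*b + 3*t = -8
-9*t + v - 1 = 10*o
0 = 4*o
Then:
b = 23/21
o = 0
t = -1/9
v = 0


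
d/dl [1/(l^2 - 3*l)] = (3 - 2*l)/(l^2*(l - 3)^2)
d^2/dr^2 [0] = 0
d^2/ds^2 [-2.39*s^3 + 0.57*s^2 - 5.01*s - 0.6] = 1.14 - 14.34*s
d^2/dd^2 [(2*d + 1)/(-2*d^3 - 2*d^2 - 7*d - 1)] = 2*(-(2*d + 1)*(6*d^2 + 4*d + 7)^2 + 2*(6*d^2 + 4*d + (2*d + 1)*(3*d + 1) + 7)*(2*d^3 + 2*d^2 + 7*d + 1))/(2*d^3 + 2*d^2 + 7*d + 1)^3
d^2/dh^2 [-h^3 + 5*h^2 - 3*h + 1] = 10 - 6*h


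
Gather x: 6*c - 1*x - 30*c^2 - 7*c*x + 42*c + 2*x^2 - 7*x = -30*c^2 + 48*c + 2*x^2 + x*(-7*c - 8)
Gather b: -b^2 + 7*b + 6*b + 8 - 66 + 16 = -b^2 + 13*b - 42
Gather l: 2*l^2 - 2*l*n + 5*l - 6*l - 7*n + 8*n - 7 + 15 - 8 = 2*l^2 + l*(-2*n - 1) + n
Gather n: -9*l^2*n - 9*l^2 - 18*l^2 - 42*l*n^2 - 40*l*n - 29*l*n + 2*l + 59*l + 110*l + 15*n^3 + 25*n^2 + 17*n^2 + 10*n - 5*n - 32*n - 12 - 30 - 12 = -27*l^2 + 171*l + 15*n^3 + n^2*(42 - 42*l) + n*(-9*l^2 - 69*l - 27) - 54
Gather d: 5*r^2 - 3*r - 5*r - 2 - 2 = 5*r^2 - 8*r - 4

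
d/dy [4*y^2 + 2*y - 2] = 8*y + 2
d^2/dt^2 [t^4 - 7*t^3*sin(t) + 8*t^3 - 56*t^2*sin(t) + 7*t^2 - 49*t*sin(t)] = 7*t^3*sin(t) + 56*t^2*sin(t) - 42*t^2*cos(t) + 12*t^2 + 7*t*sin(t) - 224*t*cos(t) + 48*t - 112*sin(t) - 98*cos(t) + 14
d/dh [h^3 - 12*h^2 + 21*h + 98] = 3*h^2 - 24*h + 21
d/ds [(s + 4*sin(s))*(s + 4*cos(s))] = 4*sqrt(2)*s*cos(s + pi/4) + 2*s + 4*sqrt(2)*sin(s + pi/4) + 16*cos(2*s)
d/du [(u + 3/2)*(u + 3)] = 2*u + 9/2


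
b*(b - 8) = b^2 - 8*b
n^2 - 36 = (n - 6)*(n + 6)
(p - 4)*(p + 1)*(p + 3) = p^3 - 13*p - 12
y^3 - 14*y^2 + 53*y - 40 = (y - 8)*(y - 5)*(y - 1)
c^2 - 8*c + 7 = (c - 7)*(c - 1)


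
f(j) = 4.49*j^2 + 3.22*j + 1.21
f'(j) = 8.98*j + 3.22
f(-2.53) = 21.80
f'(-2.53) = -19.50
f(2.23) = 30.72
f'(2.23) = 23.25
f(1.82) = 21.94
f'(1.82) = 19.56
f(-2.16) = 15.20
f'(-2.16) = -16.18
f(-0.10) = 0.93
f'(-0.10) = 2.32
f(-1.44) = 5.88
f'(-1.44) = -9.71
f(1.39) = 14.36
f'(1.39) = 15.70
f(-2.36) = 18.62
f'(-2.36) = -17.97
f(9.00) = 393.88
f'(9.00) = 84.04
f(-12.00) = 609.13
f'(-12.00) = -104.54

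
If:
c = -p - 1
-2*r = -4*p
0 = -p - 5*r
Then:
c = -1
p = 0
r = 0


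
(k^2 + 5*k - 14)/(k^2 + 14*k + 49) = (k - 2)/(k + 7)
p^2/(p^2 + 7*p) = p/(p + 7)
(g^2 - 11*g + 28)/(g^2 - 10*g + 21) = (g - 4)/(g - 3)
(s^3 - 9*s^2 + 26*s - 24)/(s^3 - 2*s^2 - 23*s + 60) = (s - 2)/(s + 5)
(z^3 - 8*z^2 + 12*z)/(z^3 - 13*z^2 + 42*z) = (z - 2)/(z - 7)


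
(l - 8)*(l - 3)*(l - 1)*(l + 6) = l^4 - 6*l^3 - 37*l^2 + 186*l - 144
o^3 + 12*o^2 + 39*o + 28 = (o + 1)*(o + 4)*(o + 7)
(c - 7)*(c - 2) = c^2 - 9*c + 14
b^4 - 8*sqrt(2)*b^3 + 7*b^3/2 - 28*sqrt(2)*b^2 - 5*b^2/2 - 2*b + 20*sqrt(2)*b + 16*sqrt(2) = (b - 1)*(b + 1/2)*(b + 4)*(b - 8*sqrt(2))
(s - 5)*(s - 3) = s^2 - 8*s + 15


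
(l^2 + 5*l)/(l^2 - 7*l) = (l + 5)/(l - 7)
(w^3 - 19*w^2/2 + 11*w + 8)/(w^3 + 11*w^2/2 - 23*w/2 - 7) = (w - 8)/(w + 7)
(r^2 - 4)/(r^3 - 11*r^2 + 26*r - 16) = (r + 2)/(r^2 - 9*r + 8)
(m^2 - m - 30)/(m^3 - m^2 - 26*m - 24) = (m + 5)/(m^2 + 5*m + 4)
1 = 1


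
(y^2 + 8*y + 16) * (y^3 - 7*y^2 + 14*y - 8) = y^5 + y^4 - 26*y^3 - 8*y^2 + 160*y - 128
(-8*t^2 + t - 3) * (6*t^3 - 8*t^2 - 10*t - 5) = -48*t^5 + 70*t^4 + 54*t^3 + 54*t^2 + 25*t + 15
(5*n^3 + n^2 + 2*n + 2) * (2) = 10*n^3 + 2*n^2 + 4*n + 4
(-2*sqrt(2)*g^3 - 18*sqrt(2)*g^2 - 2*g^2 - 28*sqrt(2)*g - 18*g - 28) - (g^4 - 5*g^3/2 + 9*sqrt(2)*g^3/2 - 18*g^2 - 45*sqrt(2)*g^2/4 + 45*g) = -g^4 - 13*sqrt(2)*g^3/2 + 5*g^3/2 - 27*sqrt(2)*g^2/4 + 16*g^2 - 63*g - 28*sqrt(2)*g - 28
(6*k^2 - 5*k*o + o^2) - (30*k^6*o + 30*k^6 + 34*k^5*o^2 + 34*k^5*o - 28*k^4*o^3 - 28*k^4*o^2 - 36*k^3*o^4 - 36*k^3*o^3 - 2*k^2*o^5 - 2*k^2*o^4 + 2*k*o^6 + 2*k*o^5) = -30*k^6*o - 30*k^6 - 34*k^5*o^2 - 34*k^5*o + 28*k^4*o^3 + 28*k^4*o^2 + 36*k^3*o^4 + 36*k^3*o^3 + 2*k^2*o^5 + 2*k^2*o^4 + 6*k^2 - 2*k*o^6 - 2*k*o^5 - 5*k*o + o^2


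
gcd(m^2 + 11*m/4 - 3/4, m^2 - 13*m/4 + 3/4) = m - 1/4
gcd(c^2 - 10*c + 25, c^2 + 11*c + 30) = 1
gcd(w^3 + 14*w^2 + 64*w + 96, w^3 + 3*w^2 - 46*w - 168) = w^2 + 10*w + 24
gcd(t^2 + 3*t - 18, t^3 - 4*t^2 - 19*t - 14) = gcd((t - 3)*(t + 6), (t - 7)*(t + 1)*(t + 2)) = 1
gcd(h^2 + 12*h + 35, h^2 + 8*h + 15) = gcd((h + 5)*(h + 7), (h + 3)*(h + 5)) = h + 5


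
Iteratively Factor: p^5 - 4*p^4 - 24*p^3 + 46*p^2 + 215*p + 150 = (p + 2)*(p^4 - 6*p^3 - 12*p^2 + 70*p + 75) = (p + 1)*(p + 2)*(p^3 - 7*p^2 - 5*p + 75) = (p - 5)*(p + 1)*(p + 2)*(p^2 - 2*p - 15) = (p - 5)^2*(p + 1)*(p + 2)*(p + 3)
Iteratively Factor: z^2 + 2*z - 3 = (z - 1)*(z + 3)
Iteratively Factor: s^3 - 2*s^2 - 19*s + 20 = (s - 5)*(s^2 + 3*s - 4) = (s - 5)*(s - 1)*(s + 4)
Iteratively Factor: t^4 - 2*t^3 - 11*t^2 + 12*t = (t - 4)*(t^3 + 2*t^2 - 3*t) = t*(t - 4)*(t^2 + 2*t - 3) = t*(t - 4)*(t - 1)*(t + 3)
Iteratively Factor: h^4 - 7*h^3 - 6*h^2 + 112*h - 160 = (h - 5)*(h^3 - 2*h^2 - 16*h + 32) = (h - 5)*(h - 4)*(h^2 + 2*h - 8) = (h - 5)*(h - 4)*(h - 2)*(h + 4)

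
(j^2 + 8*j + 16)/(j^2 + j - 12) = (j + 4)/(j - 3)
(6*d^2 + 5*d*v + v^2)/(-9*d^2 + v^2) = (2*d + v)/(-3*d + v)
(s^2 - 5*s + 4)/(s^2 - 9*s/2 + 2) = 2*(s - 1)/(2*s - 1)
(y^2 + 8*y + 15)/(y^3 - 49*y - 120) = 1/(y - 8)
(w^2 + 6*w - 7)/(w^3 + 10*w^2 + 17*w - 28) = 1/(w + 4)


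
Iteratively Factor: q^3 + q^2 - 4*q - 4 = (q - 2)*(q^2 + 3*q + 2) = (q - 2)*(q + 1)*(q + 2)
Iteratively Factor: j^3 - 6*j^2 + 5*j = (j - 5)*(j^2 - j) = (j - 5)*(j - 1)*(j)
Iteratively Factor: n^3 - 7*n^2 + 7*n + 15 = (n - 3)*(n^2 - 4*n - 5) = (n - 3)*(n + 1)*(n - 5)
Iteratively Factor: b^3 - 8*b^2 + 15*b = (b)*(b^2 - 8*b + 15) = b*(b - 3)*(b - 5)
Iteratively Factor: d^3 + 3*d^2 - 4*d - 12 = (d - 2)*(d^2 + 5*d + 6) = (d - 2)*(d + 3)*(d + 2)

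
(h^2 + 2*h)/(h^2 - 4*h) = (h + 2)/(h - 4)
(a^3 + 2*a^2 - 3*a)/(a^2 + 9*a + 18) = a*(a - 1)/(a + 6)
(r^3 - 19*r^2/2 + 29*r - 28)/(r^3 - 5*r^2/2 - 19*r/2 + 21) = (r - 4)/(r + 3)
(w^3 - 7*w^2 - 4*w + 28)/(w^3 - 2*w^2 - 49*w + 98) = (w + 2)/(w + 7)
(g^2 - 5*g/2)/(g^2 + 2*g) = (g - 5/2)/(g + 2)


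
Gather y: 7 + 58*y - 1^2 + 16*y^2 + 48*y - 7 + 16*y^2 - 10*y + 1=32*y^2 + 96*y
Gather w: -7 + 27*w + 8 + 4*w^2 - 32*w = 4*w^2 - 5*w + 1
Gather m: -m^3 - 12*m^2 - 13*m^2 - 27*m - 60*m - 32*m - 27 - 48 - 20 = -m^3 - 25*m^2 - 119*m - 95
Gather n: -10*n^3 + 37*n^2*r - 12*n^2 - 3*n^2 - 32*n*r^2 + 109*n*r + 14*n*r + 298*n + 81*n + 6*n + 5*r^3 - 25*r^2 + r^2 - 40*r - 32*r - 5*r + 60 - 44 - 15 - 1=-10*n^3 + n^2*(37*r - 15) + n*(-32*r^2 + 123*r + 385) + 5*r^3 - 24*r^2 - 77*r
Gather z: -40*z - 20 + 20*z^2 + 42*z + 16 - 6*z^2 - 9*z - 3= 14*z^2 - 7*z - 7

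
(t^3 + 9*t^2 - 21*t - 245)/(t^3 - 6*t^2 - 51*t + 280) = (t + 7)/(t - 8)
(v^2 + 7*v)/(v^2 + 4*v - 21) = v/(v - 3)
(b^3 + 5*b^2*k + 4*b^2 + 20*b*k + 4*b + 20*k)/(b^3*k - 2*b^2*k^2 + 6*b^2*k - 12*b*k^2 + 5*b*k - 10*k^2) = (b^3 + 5*b^2*k + 4*b^2 + 20*b*k + 4*b + 20*k)/(k*(b^3 - 2*b^2*k + 6*b^2 - 12*b*k + 5*b - 10*k))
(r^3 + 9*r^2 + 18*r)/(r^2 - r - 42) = r*(r + 3)/(r - 7)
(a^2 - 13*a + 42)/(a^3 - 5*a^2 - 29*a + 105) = (a - 6)/(a^2 + 2*a - 15)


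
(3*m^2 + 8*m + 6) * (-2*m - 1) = -6*m^3 - 19*m^2 - 20*m - 6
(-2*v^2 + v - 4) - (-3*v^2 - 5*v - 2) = v^2 + 6*v - 2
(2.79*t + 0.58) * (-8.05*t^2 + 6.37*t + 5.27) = -22.4595*t^3 + 13.1033*t^2 + 18.3979*t + 3.0566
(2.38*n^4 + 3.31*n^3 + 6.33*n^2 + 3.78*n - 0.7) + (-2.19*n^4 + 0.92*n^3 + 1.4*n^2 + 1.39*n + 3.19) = 0.19*n^4 + 4.23*n^3 + 7.73*n^2 + 5.17*n + 2.49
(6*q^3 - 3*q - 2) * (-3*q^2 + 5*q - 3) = -18*q^5 + 30*q^4 - 9*q^3 - 9*q^2 - q + 6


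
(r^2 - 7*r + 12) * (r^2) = r^4 - 7*r^3 + 12*r^2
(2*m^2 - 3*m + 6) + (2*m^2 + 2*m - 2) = 4*m^2 - m + 4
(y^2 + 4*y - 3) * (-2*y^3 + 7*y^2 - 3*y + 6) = -2*y^5 - y^4 + 31*y^3 - 27*y^2 + 33*y - 18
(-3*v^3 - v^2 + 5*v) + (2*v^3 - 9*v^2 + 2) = -v^3 - 10*v^2 + 5*v + 2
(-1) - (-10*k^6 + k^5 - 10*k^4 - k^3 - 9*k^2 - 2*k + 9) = 10*k^6 - k^5 + 10*k^4 + k^3 + 9*k^2 + 2*k - 10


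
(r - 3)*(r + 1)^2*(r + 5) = r^4 + 4*r^3 - 10*r^2 - 28*r - 15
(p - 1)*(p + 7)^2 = p^3 + 13*p^2 + 35*p - 49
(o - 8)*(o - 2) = o^2 - 10*o + 16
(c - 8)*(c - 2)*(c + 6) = c^3 - 4*c^2 - 44*c + 96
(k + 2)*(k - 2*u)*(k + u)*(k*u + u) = k^4*u - k^3*u^2 + 3*k^3*u - 2*k^2*u^3 - 3*k^2*u^2 + 2*k^2*u - 6*k*u^3 - 2*k*u^2 - 4*u^3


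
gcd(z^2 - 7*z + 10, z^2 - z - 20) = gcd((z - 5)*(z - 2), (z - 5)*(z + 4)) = z - 5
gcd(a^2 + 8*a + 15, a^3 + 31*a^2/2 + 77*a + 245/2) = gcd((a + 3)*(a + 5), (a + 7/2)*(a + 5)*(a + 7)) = a + 5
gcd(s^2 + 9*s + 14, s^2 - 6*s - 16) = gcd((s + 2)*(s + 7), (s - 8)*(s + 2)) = s + 2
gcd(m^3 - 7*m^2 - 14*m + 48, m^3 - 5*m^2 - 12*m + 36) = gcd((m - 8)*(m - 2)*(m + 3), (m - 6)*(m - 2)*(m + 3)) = m^2 + m - 6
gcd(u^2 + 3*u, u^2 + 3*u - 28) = 1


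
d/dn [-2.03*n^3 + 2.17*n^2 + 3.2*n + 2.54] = -6.09*n^2 + 4.34*n + 3.2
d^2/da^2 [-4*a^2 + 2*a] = -8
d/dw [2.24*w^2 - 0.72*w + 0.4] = 4.48*w - 0.72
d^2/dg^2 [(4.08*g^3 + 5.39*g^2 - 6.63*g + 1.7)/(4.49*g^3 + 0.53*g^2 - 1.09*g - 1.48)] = (197.907526*g^6 - 682.16121*g^5 + 800.22576*g^4 + 519.877338*g^3 - 510.88812*g^2 + 84.30606*g + 51.710044)/(90.518849*g^9 + 32.054559*g^8 - 62.139804*g^7 - 104.925205*g^6 - 6.046572*g^5 + 44.101491*g^4 + 33.339635*g^3 - 1.792428*g^2 - 7.162608*g - 3.241792)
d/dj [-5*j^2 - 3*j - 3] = -10*j - 3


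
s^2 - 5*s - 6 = (s - 6)*(s + 1)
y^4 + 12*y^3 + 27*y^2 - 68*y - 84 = (y - 2)*(y + 1)*(y + 6)*(y + 7)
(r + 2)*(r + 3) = r^2 + 5*r + 6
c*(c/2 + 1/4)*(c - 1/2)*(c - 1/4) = c^4/2 - c^3/8 - c^2/8 + c/32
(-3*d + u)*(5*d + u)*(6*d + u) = -90*d^3 - 3*d^2*u + 8*d*u^2 + u^3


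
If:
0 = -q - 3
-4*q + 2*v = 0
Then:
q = -3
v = -6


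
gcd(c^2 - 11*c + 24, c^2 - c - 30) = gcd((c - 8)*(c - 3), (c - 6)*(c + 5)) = 1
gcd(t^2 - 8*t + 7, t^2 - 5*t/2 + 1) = 1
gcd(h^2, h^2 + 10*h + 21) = 1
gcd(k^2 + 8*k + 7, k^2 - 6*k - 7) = k + 1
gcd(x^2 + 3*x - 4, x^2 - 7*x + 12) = 1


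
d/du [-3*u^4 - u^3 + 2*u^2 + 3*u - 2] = -12*u^3 - 3*u^2 + 4*u + 3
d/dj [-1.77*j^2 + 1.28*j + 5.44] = 1.28 - 3.54*j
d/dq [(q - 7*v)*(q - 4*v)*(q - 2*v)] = 3*q^2 - 26*q*v + 50*v^2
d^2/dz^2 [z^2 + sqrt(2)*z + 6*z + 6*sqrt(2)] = 2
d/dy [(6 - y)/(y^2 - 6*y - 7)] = (-y^2 + 6*y + 2*(y - 6)*(y - 3) + 7)/(-y^2 + 6*y + 7)^2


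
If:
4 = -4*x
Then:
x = -1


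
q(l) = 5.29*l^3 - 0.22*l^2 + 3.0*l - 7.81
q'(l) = 15.87*l^2 - 0.44*l + 3.0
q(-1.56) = -33.11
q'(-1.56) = 42.31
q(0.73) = -3.68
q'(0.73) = 11.14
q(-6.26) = -1332.92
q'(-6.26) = 627.66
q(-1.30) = -23.70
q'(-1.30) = 30.39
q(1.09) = 2.05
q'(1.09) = 21.38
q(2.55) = 86.12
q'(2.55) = 105.07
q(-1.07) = -17.75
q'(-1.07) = 21.64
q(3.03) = 146.42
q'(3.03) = 147.37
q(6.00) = 1144.91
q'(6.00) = 571.68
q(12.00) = 9137.63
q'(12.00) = 2283.00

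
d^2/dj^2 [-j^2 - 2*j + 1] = -2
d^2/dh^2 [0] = 0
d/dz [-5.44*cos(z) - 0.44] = 5.44*sin(z)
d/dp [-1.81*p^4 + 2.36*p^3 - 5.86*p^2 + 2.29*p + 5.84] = -7.24*p^3 + 7.08*p^2 - 11.72*p + 2.29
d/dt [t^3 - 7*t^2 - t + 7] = 3*t^2 - 14*t - 1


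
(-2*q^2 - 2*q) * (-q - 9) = 2*q^3 + 20*q^2 + 18*q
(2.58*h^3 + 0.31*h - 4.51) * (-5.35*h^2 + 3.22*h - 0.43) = -13.803*h^5 + 8.3076*h^4 - 2.7679*h^3 + 25.1267*h^2 - 14.6555*h + 1.9393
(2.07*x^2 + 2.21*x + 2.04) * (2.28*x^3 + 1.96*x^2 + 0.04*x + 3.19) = 4.7196*x^5 + 9.096*x^4 + 9.0656*x^3 + 10.6901*x^2 + 7.1315*x + 6.5076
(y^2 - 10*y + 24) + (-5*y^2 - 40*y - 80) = -4*y^2 - 50*y - 56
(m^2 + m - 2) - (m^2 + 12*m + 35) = -11*m - 37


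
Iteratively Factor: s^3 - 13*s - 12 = (s + 1)*(s^2 - s - 12) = (s - 4)*(s + 1)*(s + 3)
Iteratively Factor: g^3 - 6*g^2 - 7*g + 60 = (g - 5)*(g^2 - g - 12) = (g - 5)*(g - 4)*(g + 3)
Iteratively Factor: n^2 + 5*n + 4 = (n + 1)*(n + 4)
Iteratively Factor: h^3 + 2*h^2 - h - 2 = (h - 1)*(h^2 + 3*h + 2) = (h - 1)*(h + 1)*(h + 2)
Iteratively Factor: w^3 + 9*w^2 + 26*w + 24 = (w + 2)*(w^2 + 7*w + 12) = (w + 2)*(w + 4)*(w + 3)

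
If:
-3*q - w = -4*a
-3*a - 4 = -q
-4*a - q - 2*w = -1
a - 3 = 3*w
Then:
No Solution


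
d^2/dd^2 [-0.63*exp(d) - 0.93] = -0.63*exp(d)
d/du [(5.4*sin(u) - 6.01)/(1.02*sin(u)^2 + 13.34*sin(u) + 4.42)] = (-5.508*sin(u)^2 + 12.2604*sin(u) + 104.0414)*cos(u)/(1.0404*sin(u)^4 + 27.2136*sin(u)^3 + 186.9724*sin(u)^2 + 117.9256*sin(u) + 19.5364)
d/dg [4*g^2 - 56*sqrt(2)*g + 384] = 8*g - 56*sqrt(2)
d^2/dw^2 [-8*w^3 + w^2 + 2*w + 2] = 2 - 48*w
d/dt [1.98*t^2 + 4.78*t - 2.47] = 3.96*t + 4.78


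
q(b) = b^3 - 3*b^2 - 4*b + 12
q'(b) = 3*b^2 - 6*b - 4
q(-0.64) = 13.07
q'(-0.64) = 1.07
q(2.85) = -0.62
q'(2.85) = 3.27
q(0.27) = 10.72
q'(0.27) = -5.40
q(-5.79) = -259.52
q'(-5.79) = 131.31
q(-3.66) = -62.57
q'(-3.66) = 58.15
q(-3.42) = -49.41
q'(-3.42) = 51.61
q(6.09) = 102.24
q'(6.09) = 70.72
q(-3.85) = -74.13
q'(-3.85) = 63.57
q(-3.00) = -30.00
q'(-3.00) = 41.00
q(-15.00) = -3978.00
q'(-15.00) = 761.00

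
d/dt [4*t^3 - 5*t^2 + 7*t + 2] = 12*t^2 - 10*t + 7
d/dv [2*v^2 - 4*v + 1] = 4*v - 4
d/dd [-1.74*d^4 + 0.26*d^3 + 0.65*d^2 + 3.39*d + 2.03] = -6.96*d^3 + 0.78*d^2 + 1.3*d + 3.39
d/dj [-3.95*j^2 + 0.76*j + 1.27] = 0.76 - 7.9*j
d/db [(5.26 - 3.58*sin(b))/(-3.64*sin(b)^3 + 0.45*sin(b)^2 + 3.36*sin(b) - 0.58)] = (-26.0624*sin(b)^3 + 59.0502*sin(b)^2 - 4.734*sin(b) - 15.5972)*cos(b)/(13.2496*sin(b)^6 - 3.276*sin(b)^5 - 24.2583*sin(b)^4 + 7.2464*sin(b)^3 + 10.7676*sin(b)^2 - 3.8976*sin(b) + 0.3364)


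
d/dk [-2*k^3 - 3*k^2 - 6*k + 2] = -6*k^2 - 6*k - 6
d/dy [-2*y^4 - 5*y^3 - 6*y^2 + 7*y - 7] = -8*y^3 - 15*y^2 - 12*y + 7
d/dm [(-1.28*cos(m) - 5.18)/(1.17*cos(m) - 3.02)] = -9.9262*sin(m)/(1.17*cos(m) - 3.02)^2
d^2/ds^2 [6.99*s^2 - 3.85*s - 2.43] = 13.9800000000000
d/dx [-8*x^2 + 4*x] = 4 - 16*x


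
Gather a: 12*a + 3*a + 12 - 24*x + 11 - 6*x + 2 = 15*a - 30*x + 25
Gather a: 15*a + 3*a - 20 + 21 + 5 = 18*a + 6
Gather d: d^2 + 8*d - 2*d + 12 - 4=d^2 + 6*d + 8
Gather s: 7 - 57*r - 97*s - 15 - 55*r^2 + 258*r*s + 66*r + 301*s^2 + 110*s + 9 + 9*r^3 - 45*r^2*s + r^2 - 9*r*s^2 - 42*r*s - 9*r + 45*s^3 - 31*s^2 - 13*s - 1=9*r^3 - 54*r^2 + 45*s^3 + s^2*(270 - 9*r) + s*(-45*r^2 + 216*r)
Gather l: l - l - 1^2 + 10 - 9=0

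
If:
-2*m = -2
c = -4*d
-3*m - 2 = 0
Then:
No Solution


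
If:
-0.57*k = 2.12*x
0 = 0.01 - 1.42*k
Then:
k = 0.01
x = -0.00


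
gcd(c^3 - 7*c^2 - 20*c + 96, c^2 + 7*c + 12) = c + 4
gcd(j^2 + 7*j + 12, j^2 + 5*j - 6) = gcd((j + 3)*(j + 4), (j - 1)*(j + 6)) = 1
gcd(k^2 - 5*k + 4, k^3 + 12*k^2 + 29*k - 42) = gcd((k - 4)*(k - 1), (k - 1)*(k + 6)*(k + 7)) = k - 1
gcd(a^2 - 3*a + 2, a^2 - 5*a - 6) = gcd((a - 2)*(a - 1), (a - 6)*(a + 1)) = 1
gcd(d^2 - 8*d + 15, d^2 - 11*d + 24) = d - 3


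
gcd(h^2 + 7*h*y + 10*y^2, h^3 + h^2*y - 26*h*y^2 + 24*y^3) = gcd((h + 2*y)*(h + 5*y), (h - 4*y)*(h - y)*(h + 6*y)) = 1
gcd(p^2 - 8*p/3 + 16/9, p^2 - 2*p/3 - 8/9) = p - 4/3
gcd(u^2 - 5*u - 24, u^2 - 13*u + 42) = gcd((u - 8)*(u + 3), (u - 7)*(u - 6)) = 1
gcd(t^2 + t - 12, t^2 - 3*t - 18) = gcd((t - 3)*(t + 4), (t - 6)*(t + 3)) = 1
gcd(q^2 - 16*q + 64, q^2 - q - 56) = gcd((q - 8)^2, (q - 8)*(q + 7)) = q - 8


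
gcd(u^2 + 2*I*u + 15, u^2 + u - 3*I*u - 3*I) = u - 3*I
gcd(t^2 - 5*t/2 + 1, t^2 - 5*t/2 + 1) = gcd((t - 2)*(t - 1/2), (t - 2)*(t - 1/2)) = t^2 - 5*t/2 + 1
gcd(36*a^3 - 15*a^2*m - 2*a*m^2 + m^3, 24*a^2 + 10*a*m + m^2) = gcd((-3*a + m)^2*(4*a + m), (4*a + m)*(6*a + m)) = 4*a + m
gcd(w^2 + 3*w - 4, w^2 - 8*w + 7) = w - 1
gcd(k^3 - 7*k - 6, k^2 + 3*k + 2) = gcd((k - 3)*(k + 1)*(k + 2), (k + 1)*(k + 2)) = k^2 + 3*k + 2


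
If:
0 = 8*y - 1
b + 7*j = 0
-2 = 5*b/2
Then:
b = -4/5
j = 4/35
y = 1/8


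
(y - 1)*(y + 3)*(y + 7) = y^3 + 9*y^2 + 11*y - 21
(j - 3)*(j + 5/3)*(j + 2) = j^3 + 2*j^2/3 - 23*j/3 - 10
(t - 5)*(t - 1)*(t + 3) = t^3 - 3*t^2 - 13*t + 15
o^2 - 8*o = o*(o - 8)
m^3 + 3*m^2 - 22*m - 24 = (m - 4)*(m + 1)*(m + 6)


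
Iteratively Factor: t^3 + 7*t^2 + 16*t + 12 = (t + 2)*(t^2 + 5*t + 6) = (t + 2)*(t + 3)*(t + 2)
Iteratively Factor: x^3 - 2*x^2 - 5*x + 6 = (x + 2)*(x^2 - 4*x + 3) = (x - 1)*(x + 2)*(x - 3)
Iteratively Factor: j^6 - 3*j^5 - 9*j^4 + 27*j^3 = (j)*(j^5 - 3*j^4 - 9*j^3 + 27*j^2) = j^2*(j^4 - 3*j^3 - 9*j^2 + 27*j) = j^2*(j - 3)*(j^3 - 9*j) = j^2*(j - 3)*(j + 3)*(j^2 - 3*j) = j^2*(j - 3)^2*(j + 3)*(j)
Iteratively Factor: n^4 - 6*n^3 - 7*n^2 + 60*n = (n + 3)*(n^3 - 9*n^2 + 20*n) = (n - 5)*(n + 3)*(n^2 - 4*n) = n*(n - 5)*(n + 3)*(n - 4)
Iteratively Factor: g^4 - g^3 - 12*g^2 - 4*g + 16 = (g - 4)*(g^3 + 3*g^2 - 4) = (g - 4)*(g + 2)*(g^2 + g - 2) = (g - 4)*(g + 2)^2*(g - 1)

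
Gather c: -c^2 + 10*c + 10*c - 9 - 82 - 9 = -c^2 + 20*c - 100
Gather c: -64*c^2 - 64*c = -64*c^2 - 64*c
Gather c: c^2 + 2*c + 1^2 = c^2 + 2*c + 1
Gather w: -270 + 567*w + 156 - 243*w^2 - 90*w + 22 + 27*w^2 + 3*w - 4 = -216*w^2 + 480*w - 96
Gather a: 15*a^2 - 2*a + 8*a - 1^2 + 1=15*a^2 + 6*a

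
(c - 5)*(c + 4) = c^2 - c - 20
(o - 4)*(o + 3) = o^2 - o - 12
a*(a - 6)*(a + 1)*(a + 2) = a^4 - 3*a^3 - 16*a^2 - 12*a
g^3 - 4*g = g*(g - 2)*(g + 2)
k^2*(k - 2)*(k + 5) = k^4 + 3*k^3 - 10*k^2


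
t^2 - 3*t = t*(t - 3)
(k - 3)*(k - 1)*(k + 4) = k^3 - 13*k + 12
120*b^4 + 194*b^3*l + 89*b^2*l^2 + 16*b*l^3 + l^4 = (b + l)*(4*b + l)*(5*b + l)*(6*b + l)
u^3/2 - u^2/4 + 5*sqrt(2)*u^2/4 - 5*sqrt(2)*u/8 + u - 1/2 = (u/2 + sqrt(2))*(u - 1/2)*(u + sqrt(2)/2)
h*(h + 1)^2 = h^3 + 2*h^2 + h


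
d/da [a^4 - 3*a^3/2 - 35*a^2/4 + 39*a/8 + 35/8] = 4*a^3 - 9*a^2/2 - 35*a/2 + 39/8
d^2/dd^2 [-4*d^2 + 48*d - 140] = -8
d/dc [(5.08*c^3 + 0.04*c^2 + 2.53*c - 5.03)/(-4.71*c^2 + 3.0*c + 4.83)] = (-23.9268*c^4 + 30.48*c^3 + 85.6455*c^2 - 46.9962*c + 27.3099)/(22.1841*c^4 - 28.26*c^3 - 36.4986*c^2 + 28.98*c + 23.3289)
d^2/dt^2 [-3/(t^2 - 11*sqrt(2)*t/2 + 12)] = 12*(4*t^2 - 22*sqrt(2)*t - (4*t - 11*sqrt(2))^2 + 48)/(2*t^2 - 11*sqrt(2)*t + 24)^3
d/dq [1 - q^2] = -2*q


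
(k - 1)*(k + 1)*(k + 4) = k^3 + 4*k^2 - k - 4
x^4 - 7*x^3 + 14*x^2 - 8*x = x*(x - 4)*(x - 2)*(x - 1)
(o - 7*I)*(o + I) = o^2 - 6*I*o + 7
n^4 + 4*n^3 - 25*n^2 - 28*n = n*(n - 4)*(n + 1)*(n + 7)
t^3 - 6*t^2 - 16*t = t*(t - 8)*(t + 2)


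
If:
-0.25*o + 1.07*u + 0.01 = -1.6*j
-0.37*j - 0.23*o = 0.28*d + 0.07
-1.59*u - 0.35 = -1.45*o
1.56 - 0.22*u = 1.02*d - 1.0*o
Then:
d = 0.01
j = 1.05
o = -2.00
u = -2.05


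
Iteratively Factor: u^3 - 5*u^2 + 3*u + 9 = (u - 3)*(u^2 - 2*u - 3) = (u - 3)*(u + 1)*(u - 3)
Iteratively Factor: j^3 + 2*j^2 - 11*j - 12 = (j - 3)*(j^2 + 5*j + 4) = (j - 3)*(j + 4)*(j + 1)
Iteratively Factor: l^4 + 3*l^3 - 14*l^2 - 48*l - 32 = (l + 1)*(l^3 + 2*l^2 - 16*l - 32) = (l - 4)*(l + 1)*(l^2 + 6*l + 8) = (l - 4)*(l + 1)*(l + 4)*(l + 2)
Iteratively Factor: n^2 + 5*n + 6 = (n + 3)*(n + 2)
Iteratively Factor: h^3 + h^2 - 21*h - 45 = (h - 5)*(h^2 + 6*h + 9) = (h - 5)*(h + 3)*(h + 3)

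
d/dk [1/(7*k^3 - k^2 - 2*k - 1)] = (-21*k^2 + 2*k + 2)/(-7*k^3 + k^2 + 2*k + 1)^2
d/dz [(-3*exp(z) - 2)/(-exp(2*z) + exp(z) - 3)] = (-(2*exp(z) - 1)*(3*exp(z) + 2) + 3*exp(2*z) - 3*exp(z) + 9)*exp(z)/(exp(2*z) - exp(z) + 3)^2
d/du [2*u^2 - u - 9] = 4*u - 1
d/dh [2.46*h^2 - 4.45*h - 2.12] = 4.92*h - 4.45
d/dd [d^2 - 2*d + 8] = 2*d - 2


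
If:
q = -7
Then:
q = -7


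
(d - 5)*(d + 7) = d^2 + 2*d - 35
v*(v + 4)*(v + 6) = v^3 + 10*v^2 + 24*v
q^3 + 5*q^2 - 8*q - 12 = (q - 2)*(q + 1)*(q + 6)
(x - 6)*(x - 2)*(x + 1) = x^3 - 7*x^2 + 4*x + 12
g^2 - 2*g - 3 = (g - 3)*(g + 1)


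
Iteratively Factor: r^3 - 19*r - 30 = (r + 2)*(r^2 - 2*r - 15) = (r + 2)*(r + 3)*(r - 5)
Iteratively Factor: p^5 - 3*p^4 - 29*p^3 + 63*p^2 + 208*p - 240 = (p - 5)*(p^4 + 2*p^3 - 19*p^2 - 32*p + 48) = (p - 5)*(p - 4)*(p^3 + 6*p^2 + 5*p - 12) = (p - 5)*(p - 4)*(p + 4)*(p^2 + 2*p - 3) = (p - 5)*(p - 4)*(p + 3)*(p + 4)*(p - 1)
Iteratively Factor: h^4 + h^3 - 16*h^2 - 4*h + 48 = (h + 4)*(h^3 - 3*h^2 - 4*h + 12) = (h - 3)*(h + 4)*(h^2 - 4) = (h - 3)*(h + 2)*(h + 4)*(h - 2)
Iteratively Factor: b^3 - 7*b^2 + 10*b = (b - 2)*(b^2 - 5*b) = b*(b - 2)*(b - 5)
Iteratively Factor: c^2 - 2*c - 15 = (c + 3)*(c - 5)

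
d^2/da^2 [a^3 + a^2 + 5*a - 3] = 6*a + 2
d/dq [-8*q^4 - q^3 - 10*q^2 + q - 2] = -32*q^3 - 3*q^2 - 20*q + 1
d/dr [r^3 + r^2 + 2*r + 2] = 3*r^2 + 2*r + 2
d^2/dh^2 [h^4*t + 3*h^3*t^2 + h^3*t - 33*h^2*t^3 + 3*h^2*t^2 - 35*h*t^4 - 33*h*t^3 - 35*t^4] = 6*t*(2*h^2 + 3*h*t + h - 11*t^2 + t)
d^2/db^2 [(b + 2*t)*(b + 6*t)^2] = 6*b + 28*t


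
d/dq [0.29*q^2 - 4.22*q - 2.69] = 0.58*q - 4.22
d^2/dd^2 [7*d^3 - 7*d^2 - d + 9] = 42*d - 14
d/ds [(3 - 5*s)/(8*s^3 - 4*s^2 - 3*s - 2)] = (80*s^3 - 92*s^2 + 24*s + 19)/(64*s^6 - 64*s^5 - 32*s^4 - 8*s^3 + 25*s^2 + 12*s + 4)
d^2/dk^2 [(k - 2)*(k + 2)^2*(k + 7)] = 12*k^2 + 54*k + 20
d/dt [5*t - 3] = 5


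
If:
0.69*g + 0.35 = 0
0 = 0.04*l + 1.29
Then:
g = -0.51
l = -32.25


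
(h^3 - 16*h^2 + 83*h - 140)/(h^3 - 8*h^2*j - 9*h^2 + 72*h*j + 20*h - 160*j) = (h - 7)/(h - 8*j)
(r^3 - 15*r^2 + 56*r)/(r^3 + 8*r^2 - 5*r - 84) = r*(r^2 - 15*r + 56)/(r^3 + 8*r^2 - 5*r - 84)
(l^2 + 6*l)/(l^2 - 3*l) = (l + 6)/(l - 3)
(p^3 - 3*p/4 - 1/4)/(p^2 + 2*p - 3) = (p^2 + p + 1/4)/(p + 3)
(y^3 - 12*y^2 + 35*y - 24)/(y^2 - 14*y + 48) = (y^2 - 4*y + 3)/(y - 6)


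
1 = 1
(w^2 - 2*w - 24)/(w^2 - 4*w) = (w^2 - 2*w - 24)/(w*(w - 4))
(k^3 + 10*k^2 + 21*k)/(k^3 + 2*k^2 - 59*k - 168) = k/(k - 8)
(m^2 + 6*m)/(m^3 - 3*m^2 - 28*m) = (m + 6)/(m^2 - 3*m - 28)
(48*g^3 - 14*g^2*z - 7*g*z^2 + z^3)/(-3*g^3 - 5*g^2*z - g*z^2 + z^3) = (-48*g^3 + 14*g^2*z + 7*g*z^2 - z^3)/(3*g^3 + 5*g^2*z + g*z^2 - z^3)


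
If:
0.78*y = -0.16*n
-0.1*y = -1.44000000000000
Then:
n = -70.20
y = 14.40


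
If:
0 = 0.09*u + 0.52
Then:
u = -5.78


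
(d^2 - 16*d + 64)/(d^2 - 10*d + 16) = (d - 8)/(d - 2)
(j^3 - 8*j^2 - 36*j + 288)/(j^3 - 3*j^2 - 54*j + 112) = (j^2 - 36)/(j^2 + 5*j - 14)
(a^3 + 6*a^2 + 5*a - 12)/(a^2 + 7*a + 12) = a - 1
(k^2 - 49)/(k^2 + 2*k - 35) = (k - 7)/(k - 5)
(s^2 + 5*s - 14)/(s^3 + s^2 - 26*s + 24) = (s^2 + 5*s - 14)/(s^3 + s^2 - 26*s + 24)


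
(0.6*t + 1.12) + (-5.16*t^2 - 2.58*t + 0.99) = -5.16*t^2 - 1.98*t + 2.11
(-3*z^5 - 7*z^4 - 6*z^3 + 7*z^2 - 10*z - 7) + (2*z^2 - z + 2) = -3*z^5 - 7*z^4 - 6*z^3 + 9*z^2 - 11*z - 5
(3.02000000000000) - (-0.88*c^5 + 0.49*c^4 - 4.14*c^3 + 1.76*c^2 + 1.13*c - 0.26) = 0.88*c^5 - 0.49*c^4 + 4.14*c^3 - 1.76*c^2 - 1.13*c + 3.28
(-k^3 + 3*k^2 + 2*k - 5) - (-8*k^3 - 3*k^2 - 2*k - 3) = 7*k^3 + 6*k^2 + 4*k - 2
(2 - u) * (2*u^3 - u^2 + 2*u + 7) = -2*u^4 + 5*u^3 - 4*u^2 - 3*u + 14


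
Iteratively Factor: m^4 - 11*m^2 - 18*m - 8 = (m + 2)*(m^3 - 2*m^2 - 7*m - 4) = (m + 1)*(m + 2)*(m^2 - 3*m - 4) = (m + 1)^2*(m + 2)*(m - 4)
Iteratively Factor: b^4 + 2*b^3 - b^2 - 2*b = (b)*(b^3 + 2*b^2 - b - 2) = b*(b - 1)*(b^2 + 3*b + 2) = b*(b - 1)*(b + 2)*(b + 1)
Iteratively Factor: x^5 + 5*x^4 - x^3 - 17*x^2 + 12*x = (x)*(x^4 + 5*x^3 - x^2 - 17*x + 12) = x*(x - 1)*(x^3 + 6*x^2 + 5*x - 12) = x*(x - 1)^2*(x^2 + 7*x + 12) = x*(x - 1)^2*(x + 4)*(x + 3)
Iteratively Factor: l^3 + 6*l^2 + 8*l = (l + 4)*(l^2 + 2*l) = (l + 2)*(l + 4)*(l)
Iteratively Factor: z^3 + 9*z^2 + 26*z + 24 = (z + 2)*(z^2 + 7*z + 12) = (z + 2)*(z + 4)*(z + 3)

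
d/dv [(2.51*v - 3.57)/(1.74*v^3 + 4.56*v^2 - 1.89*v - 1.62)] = (-8.7348*v^3 + 7.1898*v^2 + 32.5584*v - 10.8135)/(3.0276*v^6 + 15.8688*v^5 + 14.2164*v^4 - 22.8744*v^3 - 11.2023*v^2 + 6.1236*v + 2.6244)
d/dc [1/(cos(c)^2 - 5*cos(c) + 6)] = (2*cos(c) - 5)*sin(c)/(cos(c)^2 - 5*cos(c) + 6)^2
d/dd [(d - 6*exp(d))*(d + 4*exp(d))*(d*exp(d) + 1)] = (d + 1)*(d - 6*exp(d))*(d + 4*exp(d))*exp(d) + (d - 6*exp(d))*(d*exp(d) + 1)*(4*exp(d) + 1) - (d + 4*exp(d))*(d*exp(d) + 1)*(6*exp(d) - 1)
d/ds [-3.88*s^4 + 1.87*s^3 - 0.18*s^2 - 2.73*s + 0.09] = -15.52*s^3 + 5.61*s^2 - 0.36*s - 2.73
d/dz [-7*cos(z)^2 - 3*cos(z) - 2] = (14*cos(z) + 3)*sin(z)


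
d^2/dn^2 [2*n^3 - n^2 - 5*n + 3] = 12*n - 2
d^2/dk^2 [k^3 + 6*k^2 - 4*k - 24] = 6*k + 12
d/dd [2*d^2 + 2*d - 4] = 4*d + 2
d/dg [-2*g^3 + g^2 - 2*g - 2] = -6*g^2 + 2*g - 2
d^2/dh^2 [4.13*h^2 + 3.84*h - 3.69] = 8.26000000000000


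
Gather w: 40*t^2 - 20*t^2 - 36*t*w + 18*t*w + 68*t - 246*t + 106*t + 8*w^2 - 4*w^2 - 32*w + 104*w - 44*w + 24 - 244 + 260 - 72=20*t^2 - 72*t + 4*w^2 + w*(28 - 18*t) - 32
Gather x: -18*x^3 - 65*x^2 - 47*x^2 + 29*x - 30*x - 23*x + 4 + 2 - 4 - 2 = -18*x^3 - 112*x^2 - 24*x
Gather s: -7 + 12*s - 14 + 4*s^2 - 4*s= 4*s^2 + 8*s - 21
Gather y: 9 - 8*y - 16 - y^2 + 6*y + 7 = -y^2 - 2*y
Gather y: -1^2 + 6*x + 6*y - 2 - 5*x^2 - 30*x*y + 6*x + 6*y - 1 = -5*x^2 + 12*x + y*(12 - 30*x) - 4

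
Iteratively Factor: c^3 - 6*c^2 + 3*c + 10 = (c - 5)*(c^2 - c - 2) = (c - 5)*(c + 1)*(c - 2)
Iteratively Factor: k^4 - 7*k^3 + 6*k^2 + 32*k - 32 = (k - 4)*(k^3 - 3*k^2 - 6*k + 8) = (k - 4)*(k + 2)*(k^2 - 5*k + 4) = (k - 4)*(k - 1)*(k + 2)*(k - 4)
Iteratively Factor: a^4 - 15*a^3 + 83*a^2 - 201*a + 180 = (a - 5)*(a^3 - 10*a^2 + 33*a - 36) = (a - 5)*(a - 3)*(a^2 - 7*a + 12) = (a - 5)*(a - 4)*(a - 3)*(a - 3)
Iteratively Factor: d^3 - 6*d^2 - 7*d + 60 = (d - 4)*(d^2 - 2*d - 15) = (d - 4)*(d + 3)*(d - 5)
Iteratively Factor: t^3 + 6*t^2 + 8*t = (t + 4)*(t^2 + 2*t) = (t + 2)*(t + 4)*(t)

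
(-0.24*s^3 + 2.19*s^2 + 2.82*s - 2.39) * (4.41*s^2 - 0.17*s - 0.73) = -1.0584*s^5 + 9.6987*s^4 + 12.2391*s^3 - 12.618*s^2 - 1.6523*s + 1.7447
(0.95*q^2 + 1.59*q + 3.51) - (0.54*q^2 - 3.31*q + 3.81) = 0.41*q^2 + 4.9*q - 0.3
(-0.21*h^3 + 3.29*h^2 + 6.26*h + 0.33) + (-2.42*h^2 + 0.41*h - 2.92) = -0.21*h^3 + 0.87*h^2 + 6.67*h - 2.59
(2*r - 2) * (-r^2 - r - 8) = -2*r^3 - 14*r + 16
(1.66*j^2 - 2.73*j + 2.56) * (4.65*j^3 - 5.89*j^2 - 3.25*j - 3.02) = 7.719*j^5 - 22.4719*j^4 + 22.5887*j^3 - 11.2191*j^2 - 0.0754000000000001*j - 7.7312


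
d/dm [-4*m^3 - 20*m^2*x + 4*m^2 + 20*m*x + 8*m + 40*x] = -12*m^2 - 40*m*x + 8*m + 20*x + 8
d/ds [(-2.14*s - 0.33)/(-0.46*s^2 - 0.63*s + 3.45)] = (0.9844*s^2 + 1.3482*s - (0.92*s + 0.63)*(2.14*s + 0.33) - 7.383)/(0.46*s^2 + 0.63*s - 3.45)^2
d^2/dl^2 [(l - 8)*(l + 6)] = 2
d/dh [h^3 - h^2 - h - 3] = 3*h^2 - 2*h - 1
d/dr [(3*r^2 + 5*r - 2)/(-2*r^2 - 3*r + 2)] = 1/(4*r^2 - 4*r + 1)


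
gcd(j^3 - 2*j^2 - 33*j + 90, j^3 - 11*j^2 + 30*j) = j - 5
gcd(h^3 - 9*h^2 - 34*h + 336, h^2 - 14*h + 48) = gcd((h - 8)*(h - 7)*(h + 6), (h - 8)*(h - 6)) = h - 8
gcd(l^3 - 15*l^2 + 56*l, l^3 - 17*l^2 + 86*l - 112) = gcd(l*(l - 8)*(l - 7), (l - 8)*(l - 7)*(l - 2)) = l^2 - 15*l + 56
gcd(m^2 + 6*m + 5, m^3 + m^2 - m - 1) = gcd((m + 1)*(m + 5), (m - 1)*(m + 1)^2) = m + 1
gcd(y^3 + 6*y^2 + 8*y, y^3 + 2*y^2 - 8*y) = y^2 + 4*y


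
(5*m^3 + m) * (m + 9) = 5*m^4 + 45*m^3 + m^2 + 9*m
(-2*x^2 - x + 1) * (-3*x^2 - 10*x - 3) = 6*x^4 + 23*x^3 + 13*x^2 - 7*x - 3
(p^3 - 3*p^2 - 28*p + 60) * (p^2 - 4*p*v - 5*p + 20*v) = p^5 - 4*p^4*v - 8*p^4 + 32*p^3*v - 13*p^3 + 52*p^2*v + 200*p^2 - 800*p*v - 300*p + 1200*v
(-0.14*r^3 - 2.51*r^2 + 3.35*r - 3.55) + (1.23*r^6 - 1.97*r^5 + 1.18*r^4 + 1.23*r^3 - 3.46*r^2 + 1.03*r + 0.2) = 1.23*r^6 - 1.97*r^5 + 1.18*r^4 + 1.09*r^3 - 5.97*r^2 + 4.38*r - 3.35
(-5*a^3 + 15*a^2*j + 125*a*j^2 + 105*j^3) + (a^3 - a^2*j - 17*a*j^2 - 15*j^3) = -4*a^3 + 14*a^2*j + 108*a*j^2 + 90*j^3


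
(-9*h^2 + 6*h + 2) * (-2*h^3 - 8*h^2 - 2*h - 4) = 18*h^5 + 60*h^4 - 34*h^3 + 8*h^2 - 28*h - 8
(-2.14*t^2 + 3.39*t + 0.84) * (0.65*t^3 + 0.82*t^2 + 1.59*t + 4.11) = -1.391*t^5 + 0.4487*t^4 - 0.0768000000000004*t^3 - 2.7165*t^2 + 15.2685*t + 3.4524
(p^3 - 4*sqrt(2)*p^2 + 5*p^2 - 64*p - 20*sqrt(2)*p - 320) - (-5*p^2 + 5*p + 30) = p^3 - 4*sqrt(2)*p^2 + 10*p^2 - 69*p - 20*sqrt(2)*p - 350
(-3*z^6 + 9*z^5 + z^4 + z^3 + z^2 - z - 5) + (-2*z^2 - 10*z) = -3*z^6 + 9*z^5 + z^4 + z^3 - z^2 - 11*z - 5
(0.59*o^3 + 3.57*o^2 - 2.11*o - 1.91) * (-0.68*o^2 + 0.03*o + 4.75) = -0.4012*o^5 - 2.4099*o^4 + 4.3444*o^3 + 18.193*o^2 - 10.0798*o - 9.0725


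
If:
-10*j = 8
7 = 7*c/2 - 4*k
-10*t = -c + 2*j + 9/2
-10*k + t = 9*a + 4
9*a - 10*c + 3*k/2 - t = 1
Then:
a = 231889/251100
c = 158/279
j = -4/5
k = -350/279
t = -6511/27900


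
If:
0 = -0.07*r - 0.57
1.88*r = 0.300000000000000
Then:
No Solution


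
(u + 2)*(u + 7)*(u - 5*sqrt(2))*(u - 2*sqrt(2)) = u^4 - 7*sqrt(2)*u^3 + 9*u^3 - 63*sqrt(2)*u^2 + 34*u^2 - 98*sqrt(2)*u + 180*u + 280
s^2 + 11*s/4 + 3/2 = (s + 3/4)*(s + 2)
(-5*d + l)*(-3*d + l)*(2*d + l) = 30*d^3 - d^2*l - 6*d*l^2 + l^3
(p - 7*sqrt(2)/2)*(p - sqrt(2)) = p^2 - 9*sqrt(2)*p/2 + 7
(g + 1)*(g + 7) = g^2 + 8*g + 7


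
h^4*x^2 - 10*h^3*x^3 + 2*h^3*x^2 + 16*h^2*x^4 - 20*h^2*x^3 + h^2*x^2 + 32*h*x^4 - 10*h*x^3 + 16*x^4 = (h - 8*x)*(h - 2*x)*(h*x + x)^2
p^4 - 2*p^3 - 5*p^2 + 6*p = p*(p - 3)*(p - 1)*(p + 2)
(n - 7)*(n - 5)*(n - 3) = n^3 - 15*n^2 + 71*n - 105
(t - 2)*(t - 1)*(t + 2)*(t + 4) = t^4 + 3*t^3 - 8*t^2 - 12*t + 16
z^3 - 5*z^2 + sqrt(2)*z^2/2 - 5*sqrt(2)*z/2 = z*(z - 5)*(z + sqrt(2)/2)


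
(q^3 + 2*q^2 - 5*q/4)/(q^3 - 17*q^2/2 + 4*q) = (q + 5/2)/(q - 8)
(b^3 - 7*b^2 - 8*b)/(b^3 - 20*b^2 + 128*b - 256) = b*(b + 1)/(b^2 - 12*b + 32)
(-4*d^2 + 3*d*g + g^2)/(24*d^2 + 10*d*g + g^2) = (-d + g)/(6*d + g)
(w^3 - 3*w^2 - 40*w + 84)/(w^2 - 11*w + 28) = (w^2 + 4*w - 12)/(w - 4)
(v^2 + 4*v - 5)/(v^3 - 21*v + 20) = 1/(v - 4)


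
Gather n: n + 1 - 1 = n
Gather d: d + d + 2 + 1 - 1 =2*d + 2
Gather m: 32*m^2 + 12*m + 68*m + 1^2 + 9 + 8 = 32*m^2 + 80*m + 18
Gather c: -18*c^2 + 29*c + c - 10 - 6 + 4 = -18*c^2 + 30*c - 12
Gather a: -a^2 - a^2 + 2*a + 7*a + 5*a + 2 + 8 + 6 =-2*a^2 + 14*a + 16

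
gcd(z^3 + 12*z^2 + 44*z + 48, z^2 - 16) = z + 4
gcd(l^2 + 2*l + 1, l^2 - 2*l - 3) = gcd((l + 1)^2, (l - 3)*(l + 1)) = l + 1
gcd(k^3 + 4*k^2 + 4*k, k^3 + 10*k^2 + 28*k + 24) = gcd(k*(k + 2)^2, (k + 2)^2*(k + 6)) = k^2 + 4*k + 4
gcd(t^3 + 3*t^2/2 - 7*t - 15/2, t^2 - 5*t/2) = t - 5/2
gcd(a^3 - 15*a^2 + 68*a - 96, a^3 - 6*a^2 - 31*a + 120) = a^2 - 11*a + 24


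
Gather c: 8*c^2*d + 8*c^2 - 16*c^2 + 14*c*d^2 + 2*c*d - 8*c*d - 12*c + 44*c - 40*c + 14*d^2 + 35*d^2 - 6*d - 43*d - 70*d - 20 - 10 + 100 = c^2*(8*d - 8) + c*(14*d^2 - 6*d - 8) + 49*d^2 - 119*d + 70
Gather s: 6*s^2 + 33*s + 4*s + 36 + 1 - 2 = 6*s^2 + 37*s + 35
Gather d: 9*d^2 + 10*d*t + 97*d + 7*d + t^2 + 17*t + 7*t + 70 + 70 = 9*d^2 + d*(10*t + 104) + t^2 + 24*t + 140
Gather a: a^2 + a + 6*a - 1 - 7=a^2 + 7*a - 8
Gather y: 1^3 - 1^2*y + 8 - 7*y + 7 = 16 - 8*y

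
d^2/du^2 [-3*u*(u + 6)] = -6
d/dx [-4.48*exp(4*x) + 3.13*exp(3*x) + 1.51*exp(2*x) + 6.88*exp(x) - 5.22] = (-17.92*exp(3*x) + 9.39*exp(2*x) + 3.02*exp(x) + 6.88)*exp(x)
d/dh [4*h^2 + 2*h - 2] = 8*h + 2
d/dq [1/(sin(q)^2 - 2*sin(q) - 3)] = 2*(1 - sin(q))*cos(q)/((sin(q) - 3)^2*(sin(q) + 1)^2)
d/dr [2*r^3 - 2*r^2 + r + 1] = 6*r^2 - 4*r + 1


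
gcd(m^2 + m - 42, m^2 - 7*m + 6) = m - 6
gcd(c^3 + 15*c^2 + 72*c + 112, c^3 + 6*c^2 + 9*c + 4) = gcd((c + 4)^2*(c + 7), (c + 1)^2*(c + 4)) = c + 4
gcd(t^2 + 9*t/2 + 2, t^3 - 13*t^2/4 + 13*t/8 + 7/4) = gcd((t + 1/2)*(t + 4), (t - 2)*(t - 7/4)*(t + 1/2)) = t + 1/2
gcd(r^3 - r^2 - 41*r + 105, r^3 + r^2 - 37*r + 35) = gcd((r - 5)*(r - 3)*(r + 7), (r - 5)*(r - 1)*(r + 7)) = r^2 + 2*r - 35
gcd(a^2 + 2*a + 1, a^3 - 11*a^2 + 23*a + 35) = a + 1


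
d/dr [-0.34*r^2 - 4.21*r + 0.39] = -0.68*r - 4.21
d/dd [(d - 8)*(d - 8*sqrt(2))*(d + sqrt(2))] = 3*d^2 - 14*sqrt(2)*d - 16*d - 16 + 56*sqrt(2)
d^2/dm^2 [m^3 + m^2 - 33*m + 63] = 6*m + 2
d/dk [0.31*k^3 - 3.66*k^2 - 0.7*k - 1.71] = 0.93*k^2 - 7.32*k - 0.7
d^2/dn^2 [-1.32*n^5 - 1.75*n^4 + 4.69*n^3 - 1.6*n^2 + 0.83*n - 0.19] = -26.4*n^3 - 21.0*n^2 + 28.14*n - 3.2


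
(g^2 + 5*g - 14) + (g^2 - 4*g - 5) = 2*g^2 + g - 19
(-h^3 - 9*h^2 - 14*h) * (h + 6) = -h^4 - 15*h^3 - 68*h^2 - 84*h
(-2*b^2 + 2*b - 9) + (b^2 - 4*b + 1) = -b^2 - 2*b - 8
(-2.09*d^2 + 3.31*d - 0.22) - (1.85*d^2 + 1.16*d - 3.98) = -3.94*d^2 + 2.15*d + 3.76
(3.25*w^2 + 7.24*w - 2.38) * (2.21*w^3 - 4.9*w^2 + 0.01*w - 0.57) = 7.1825*w^5 + 0.0753999999999984*w^4 - 40.7033*w^3 + 9.8819*w^2 - 4.1506*w + 1.3566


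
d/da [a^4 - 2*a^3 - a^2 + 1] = 2*a*(2*a^2 - 3*a - 1)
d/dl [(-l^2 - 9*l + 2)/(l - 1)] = (-l^2 + 2*l + 7)/(l^2 - 2*l + 1)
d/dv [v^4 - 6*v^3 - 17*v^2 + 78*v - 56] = 4*v^3 - 18*v^2 - 34*v + 78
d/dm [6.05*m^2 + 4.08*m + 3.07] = 12.1*m + 4.08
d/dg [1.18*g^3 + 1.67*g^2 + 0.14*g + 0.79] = 3.54*g^2 + 3.34*g + 0.14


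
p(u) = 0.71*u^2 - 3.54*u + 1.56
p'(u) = 1.42*u - 3.54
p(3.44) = -2.22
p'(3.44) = 1.34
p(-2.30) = 13.46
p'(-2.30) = -6.81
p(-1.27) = 7.20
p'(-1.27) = -5.34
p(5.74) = 4.63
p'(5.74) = 4.61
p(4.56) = 0.18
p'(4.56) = 2.94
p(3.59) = -2.00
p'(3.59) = 1.56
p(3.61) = -1.97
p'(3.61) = 1.59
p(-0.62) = 4.03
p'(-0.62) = -4.42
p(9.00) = 27.21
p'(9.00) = 9.24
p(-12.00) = 146.28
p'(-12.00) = -20.58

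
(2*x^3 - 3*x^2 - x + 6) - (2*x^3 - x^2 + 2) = -2*x^2 - x + 4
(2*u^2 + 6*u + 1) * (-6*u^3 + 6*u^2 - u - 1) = -12*u^5 - 24*u^4 + 28*u^3 - 2*u^2 - 7*u - 1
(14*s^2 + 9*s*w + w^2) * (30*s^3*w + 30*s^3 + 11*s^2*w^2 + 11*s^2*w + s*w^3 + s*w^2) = 420*s^5*w + 420*s^5 + 424*s^4*w^2 + 424*s^4*w + 143*s^3*w^3 + 143*s^3*w^2 + 20*s^2*w^4 + 20*s^2*w^3 + s*w^5 + s*w^4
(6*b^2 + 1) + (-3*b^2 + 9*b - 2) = 3*b^2 + 9*b - 1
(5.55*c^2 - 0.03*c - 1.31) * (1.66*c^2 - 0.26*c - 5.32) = 9.213*c^4 - 1.4928*c^3 - 31.6928*c^2 + 0.5002*c + 6.9692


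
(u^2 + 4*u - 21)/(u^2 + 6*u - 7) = (u - 3)/(u - 1)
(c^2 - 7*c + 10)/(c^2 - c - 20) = (c - 2)/(c + 4)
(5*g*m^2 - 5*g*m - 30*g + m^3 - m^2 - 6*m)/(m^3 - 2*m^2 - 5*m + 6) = (5*g + m)/(m - 1)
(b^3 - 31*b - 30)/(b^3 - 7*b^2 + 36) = (b^2 + 6*b + 5)/(b^2 - b - 6)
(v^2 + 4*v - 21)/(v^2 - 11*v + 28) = (v^2 + 4*v - 21)/(v^2 - 11*v + 28)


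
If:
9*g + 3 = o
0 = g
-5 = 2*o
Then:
No Solution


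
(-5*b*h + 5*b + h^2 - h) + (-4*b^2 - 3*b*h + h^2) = -4*b^2 - 8*b*h + 5*b + 2*h^2 - h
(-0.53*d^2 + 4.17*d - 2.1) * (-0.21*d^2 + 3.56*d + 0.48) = 0.1113*d^4 - 2.7625*d^3 + 15.0318*d^2 - 5.4744*d - 1.008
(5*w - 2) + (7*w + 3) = 12*w + 1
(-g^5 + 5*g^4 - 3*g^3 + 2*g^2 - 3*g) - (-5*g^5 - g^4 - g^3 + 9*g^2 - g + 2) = 4*g^5 + 6*g^4 - 2*g^3 - 7*g^2 - 2*g - 2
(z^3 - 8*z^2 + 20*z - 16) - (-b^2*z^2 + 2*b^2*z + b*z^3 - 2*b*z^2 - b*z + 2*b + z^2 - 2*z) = b^2*z^2 - 2*b^2*z - b*z^3 + 2*b*z^2 + b*z - 2*b + z^3 - 9*z^2 + 22*z - 16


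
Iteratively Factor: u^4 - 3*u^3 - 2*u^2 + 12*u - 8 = (u - 2)*(u^3 - u^2 - 4*u + 4) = (u - 2)*(u - 1)*(u^2 - 4) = (u - 2)^2*(u - 1)*(u + 2)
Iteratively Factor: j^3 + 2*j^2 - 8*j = (j + 4)*(j^2 - 2*j) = j*(j + 4)*(j - 2)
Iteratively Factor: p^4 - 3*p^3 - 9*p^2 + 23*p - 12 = (p - 4)*(p^3 + p^2 - 5*p + 3) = (p - 4)*(p - 1)*(p^2 + 2*p - 3) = (p - 4)*(p - 1)^2*(p + 3)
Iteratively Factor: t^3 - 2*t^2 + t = (t - 1)*(t^2 - t) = (t - 1)^2*(t)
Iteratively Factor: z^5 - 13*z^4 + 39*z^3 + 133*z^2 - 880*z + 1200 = (z - 5)*(z^4 - 8*z^3 - z^2 + 128*z - 240) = (z - 5)*(z + 4)*(z^3 - 12*z^2 + 47*z - 60) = (z - 5)*(z - 4)*(z + 4)*(z^2 - 8*z + 15) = (z - 5)^2*(z - 4)*(z + 4)*(z - 3)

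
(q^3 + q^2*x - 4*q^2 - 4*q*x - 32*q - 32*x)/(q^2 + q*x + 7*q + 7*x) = (q^2 - 4*q - 32)/(q + 7)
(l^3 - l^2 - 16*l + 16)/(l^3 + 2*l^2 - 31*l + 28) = (l + 4)/(l + 7)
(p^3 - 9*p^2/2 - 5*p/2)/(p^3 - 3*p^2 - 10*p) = (p + 1/2)/(p + 2)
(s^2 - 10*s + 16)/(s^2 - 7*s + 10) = (s - 8)/(s - 5)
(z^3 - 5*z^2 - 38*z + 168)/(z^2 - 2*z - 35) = (z^2 + 2*z - 24)/(z + 5)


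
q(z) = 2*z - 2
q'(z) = 2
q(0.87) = -0.26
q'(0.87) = 2.00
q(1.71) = 1.42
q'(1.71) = 2.00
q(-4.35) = -10.70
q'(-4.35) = 2.00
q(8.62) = 15.24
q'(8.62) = 2.00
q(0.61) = -0.78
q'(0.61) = 2.00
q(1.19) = 0.38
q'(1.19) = 2.00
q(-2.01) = -6.02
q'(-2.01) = 2.00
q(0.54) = -0.92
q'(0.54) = 2.00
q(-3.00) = -8.00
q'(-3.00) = 2.00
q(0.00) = -2.00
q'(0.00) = 2.00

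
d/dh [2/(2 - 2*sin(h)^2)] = 2*sin(h)/cos(h)^3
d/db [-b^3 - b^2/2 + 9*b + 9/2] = -3*b^2 - b + 9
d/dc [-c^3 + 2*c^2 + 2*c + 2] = -3*c^2 + 4*c + 2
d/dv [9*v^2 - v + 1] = 18*v - 1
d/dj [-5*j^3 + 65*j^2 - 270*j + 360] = -15*j^2 + 130*j - 270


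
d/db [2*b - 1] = 2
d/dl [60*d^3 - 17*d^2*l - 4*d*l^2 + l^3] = -17*d^2 - 8*d*l + 3*l^2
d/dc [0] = 0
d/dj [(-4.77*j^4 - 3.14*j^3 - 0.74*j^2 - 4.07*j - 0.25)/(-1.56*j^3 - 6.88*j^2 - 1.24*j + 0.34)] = (7.4412*j^6 + 65.6352*j^5 + 38.1932*j^4 - 11.3984*j^3 - 31.4568*j^2 - 3.9432*j - 1.6938)/(2.4336*j^6 + 21.4656*j^5 + 51.2032*j^4 + 16.0016*j^3 - 3.1408*j^2 - 0.8432*j + 0.1156)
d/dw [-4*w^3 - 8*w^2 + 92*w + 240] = -12*w^2 - 16*w + 92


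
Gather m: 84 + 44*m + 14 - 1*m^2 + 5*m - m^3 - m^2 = -m^3 - 2*m^2 + 49*m + 98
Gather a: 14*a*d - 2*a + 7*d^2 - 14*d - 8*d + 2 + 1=a*(14*d - 2) + 7*d^2 - 22*d + 3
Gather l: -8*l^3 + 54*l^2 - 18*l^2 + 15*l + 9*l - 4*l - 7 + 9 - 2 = -8*l^3 + 36*l^2 + 20*l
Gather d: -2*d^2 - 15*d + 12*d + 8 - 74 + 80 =-2*d^2 - 3*d + 14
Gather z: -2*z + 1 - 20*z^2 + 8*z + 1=-20*z^2 + 6*z + 2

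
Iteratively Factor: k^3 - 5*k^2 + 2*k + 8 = (k - 4)*(k^2 - k - 2) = (k - 4)*(k + 1)*(k - 2)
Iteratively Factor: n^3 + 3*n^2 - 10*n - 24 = (n - 3)*(n^2 + 6*n + 8) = (n - 3)*(n + 4)*(n + 2)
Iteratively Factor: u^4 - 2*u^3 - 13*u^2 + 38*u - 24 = (u - 2)*(u^3 - 13*u + 12) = (u - 3)*(u - 2)*(u^2 + 3*u - 4) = (u - 3)*(u - 2)*(u - 1)*(u + 4)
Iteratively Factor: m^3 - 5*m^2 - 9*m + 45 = (m + 3)*(m^2 - 8*m + 15) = (m - 5)*(m + 3)*(m - 3)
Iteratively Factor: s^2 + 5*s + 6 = (s + 2)*(s + 3)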